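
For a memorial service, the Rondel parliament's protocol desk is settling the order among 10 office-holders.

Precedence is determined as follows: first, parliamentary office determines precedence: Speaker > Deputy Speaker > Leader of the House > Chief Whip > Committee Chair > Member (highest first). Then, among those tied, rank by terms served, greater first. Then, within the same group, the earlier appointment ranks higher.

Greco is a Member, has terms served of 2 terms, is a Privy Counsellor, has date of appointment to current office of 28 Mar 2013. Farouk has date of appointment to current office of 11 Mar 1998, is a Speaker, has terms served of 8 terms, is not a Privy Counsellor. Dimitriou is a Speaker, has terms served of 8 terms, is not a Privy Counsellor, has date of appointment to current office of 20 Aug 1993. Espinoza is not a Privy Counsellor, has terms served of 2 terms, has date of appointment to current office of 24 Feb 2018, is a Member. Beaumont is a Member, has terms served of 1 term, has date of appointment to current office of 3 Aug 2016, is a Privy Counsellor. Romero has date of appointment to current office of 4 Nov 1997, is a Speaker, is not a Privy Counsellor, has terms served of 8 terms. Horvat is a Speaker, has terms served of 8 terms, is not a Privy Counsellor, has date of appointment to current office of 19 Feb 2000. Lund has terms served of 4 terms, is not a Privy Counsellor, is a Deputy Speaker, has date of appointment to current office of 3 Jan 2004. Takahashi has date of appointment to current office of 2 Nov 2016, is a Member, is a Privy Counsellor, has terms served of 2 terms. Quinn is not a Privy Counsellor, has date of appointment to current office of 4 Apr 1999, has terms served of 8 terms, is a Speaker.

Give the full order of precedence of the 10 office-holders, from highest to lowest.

By parliamentary office: Dimitriou, Romero, Farouk, Quinn and Horvat (Speaker); then Lund (Deputy Speaker); then Greco, Takahashi, Espinoza and Beaumont (Member).
Dimitriou, Romero, Farouk, Quinn and Horvat all have terms served 8 terms, so the next rule applies.
Among Dimitriou, Romero, Farouk, Quinn and Horvat, by date of appointment to current office (earlier first): Dimitriou (20 Aug 1993) before Romero (4 Nov 1997) before Farouk (11 Mar 1998) before Quinn (4 Apr 1999) before Horvat (19 Feb 2000).
Among Greco, Takahashi, Espinoza and Beaumont, by terms served (higher first): Greco, Takahashi and Espinoza (2 terms) before Beaumont (1 term).
Among Greco, Takahashi and Espinoza, by date of appointment to current office (earlier first): Greco (28 Mar 2013) before Takahashi (2 Nov 2016) before Espinoza (24 Feb 2018).
Full order: Dimitriou, Romero, Farouk, Quinn, Horvat, Lund, Greco, Takahashi, Espinoza, Beaumont.

Dimitriou, Romero, Farouk, Quinn, Horvat, Lund, Greco, Takahashi, Espinoza, Beaumont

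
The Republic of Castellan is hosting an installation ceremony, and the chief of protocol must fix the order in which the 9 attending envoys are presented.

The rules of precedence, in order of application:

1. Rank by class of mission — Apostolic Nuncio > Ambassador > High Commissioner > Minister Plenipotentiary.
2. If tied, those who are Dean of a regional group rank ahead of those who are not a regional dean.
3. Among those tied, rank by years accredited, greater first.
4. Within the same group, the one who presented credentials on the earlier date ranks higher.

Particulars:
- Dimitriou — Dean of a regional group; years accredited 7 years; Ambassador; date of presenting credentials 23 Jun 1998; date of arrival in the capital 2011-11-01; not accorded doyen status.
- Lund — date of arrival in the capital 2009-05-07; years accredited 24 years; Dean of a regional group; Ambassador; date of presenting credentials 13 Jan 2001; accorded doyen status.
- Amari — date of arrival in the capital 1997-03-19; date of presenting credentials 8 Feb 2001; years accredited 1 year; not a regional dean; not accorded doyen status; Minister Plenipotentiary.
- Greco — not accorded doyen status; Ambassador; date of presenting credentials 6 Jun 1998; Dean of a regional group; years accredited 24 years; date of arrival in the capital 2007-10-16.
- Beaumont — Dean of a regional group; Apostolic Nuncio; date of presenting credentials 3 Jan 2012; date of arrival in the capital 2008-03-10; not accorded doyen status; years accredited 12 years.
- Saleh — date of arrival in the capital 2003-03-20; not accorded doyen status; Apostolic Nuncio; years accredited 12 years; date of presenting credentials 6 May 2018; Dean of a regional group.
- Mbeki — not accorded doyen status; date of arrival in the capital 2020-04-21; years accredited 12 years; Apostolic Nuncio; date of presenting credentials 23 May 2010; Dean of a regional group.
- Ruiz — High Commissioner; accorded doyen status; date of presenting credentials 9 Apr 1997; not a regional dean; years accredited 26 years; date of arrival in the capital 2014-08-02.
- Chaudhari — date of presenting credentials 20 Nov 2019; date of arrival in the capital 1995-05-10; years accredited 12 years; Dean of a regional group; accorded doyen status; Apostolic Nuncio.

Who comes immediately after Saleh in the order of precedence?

By class of mission: Mbeki, Beaumont, Saleh and Chaudhari (Apostolic Nuncio); then Greco, Lund and Dimitriou (Ambassador); then Ruiz (High Commissioner); then Amari (Minister Plenipotentiary).
Mbeki, Beaumont, Saleh and Chaudhari are each Dean of a regional group, so the next rule applies.
Mbeki, Beaumont, Saleh and Chaudhari all have years accredited 12 years, so the next rule applies.
Among Mbeki, Beaumont, Saleh and Chaudhari, by date of presenting credentials (earlier first): Mbeki (23 May 2010) before Beaumont (3 Jan 2012) before Saleh (6 May 2018) before Chaudhari (20 Nov 2019).
Greco, Lund and Dimitriou are each Dean of a regional group, so the next rule applies.
Among Greco, Lund and Dimitriou, by years accredited (higher first): Greco and Lund (24 years) before Dimitriou (7 years).
Among Greco and Lund, by date of presenting credentials (earlier first): Greco (6 Jun 1998) before Lund (13 Jan 2001).
Order: Mbeki, Beaumont, Saleh, Chaudhari, Greco, Lund, Dimitriou, Ruiz, Amari.

Chaudhari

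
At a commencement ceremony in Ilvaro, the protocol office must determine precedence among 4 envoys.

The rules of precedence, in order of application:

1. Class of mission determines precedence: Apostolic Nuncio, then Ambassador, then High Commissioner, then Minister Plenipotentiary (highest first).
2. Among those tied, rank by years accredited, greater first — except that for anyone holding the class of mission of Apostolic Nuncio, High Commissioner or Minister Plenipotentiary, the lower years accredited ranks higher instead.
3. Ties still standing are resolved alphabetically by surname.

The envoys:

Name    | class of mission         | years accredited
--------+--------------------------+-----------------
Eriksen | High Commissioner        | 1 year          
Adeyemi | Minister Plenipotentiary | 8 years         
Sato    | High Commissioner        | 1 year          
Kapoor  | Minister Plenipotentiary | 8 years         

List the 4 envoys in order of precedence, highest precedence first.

By class of mission: Eriksen and Sato (High Commissioner); then Adeyemi and Kapoor (Minister Plenipotentiary).
Eriksen and Sato both have years accredited 1 year, so the next rule applies.
Among Eriksen and Sato, alphabetically by surname: Eriksen before Sato.
Adeyemi and Kapoor both have years accredited 8 years, so the next rule applies.
Among Adeyemi and Kapoor, alphabetically by surname: Adeyemi before Kapoor.
Full order: Eriksen, Sato, Adeyemi, Kapoor.

Eriksen, Sato, Adeyemi, Kapoor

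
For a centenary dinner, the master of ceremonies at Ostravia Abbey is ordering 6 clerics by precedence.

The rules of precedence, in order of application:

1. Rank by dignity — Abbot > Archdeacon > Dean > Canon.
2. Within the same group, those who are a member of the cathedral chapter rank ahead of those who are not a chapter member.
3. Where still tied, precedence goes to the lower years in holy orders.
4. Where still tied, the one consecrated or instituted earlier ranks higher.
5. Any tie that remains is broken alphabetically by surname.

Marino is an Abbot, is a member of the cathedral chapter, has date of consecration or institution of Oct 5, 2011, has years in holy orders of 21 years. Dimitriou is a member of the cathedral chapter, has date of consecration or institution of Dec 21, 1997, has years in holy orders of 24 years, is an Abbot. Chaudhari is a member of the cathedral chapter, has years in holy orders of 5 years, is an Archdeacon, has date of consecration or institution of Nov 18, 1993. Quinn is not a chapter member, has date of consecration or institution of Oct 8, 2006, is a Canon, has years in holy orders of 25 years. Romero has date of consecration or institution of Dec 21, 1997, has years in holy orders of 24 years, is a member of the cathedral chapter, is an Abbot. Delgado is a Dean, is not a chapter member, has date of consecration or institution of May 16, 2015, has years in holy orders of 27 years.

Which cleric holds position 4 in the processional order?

Chaudhari

By dignity: Marino, Dimitriou and Romero (Abbot); then Chaudhari (Archdeacon); then Delgado (Dean); then Quinn (Canon).
Marino, Dimitriou and Romero are each a member of the cathedral chapter, so the next rule applies.
Among Marino, Dimitriou and Romero, by years in holy orders (lower first): Marino (21 years) before Dimitriou and Romero (24 years).
Dimitriou and Romero both have date of consecration or institution Dec 21, 1997, so the next rule applies.
Among Dimitriou and Romero, alphabetically by surname: Dimitriou before Romero.
Order: Marino, Dimitriou, Romero, Chaudhari, Delgado, Quinn.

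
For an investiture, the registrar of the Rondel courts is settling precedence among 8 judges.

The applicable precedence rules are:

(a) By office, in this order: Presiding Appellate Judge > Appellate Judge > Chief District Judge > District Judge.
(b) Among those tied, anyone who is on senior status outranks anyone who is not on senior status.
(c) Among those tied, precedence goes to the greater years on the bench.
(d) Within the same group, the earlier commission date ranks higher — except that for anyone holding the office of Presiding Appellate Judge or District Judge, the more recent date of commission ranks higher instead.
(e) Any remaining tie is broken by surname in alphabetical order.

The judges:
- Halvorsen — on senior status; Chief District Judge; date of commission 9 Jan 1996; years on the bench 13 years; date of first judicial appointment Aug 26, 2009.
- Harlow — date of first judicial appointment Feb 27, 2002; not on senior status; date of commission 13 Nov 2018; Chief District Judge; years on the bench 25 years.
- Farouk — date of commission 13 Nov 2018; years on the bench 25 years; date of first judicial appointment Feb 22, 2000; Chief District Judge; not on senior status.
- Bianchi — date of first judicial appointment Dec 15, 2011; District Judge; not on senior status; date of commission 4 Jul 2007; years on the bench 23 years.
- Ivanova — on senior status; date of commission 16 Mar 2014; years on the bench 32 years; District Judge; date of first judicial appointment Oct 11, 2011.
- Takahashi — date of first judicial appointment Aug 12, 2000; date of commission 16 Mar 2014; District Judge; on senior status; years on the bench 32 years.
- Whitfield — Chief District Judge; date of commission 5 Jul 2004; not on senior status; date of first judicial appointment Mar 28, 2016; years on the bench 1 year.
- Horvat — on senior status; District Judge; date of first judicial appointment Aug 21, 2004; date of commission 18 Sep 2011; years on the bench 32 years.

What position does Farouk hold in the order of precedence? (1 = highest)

By office: Halvorsen, Farouk, Harlow and Whitfield (Chief District Judge); then Ivanova, Takahashi, Horvat and Bianchi (District Judge).
Among Halvorsen, Farouk, Harlow and Whitfield, on senior status before not on senior status: Halvorsen (on senior status) before Farouk, Harlow and Whitfield (not on senior status).
Among Farouk, Harlow and Whitfield, by years on the bench (higher first): Farouk and Harlow (25 years) before Whitfield (1 year).
Farouk and Harlow both have date of commission 13 Nov 2018, so the next rule applies.
Among Farouk and Harlow, alphabetically by surname: Farouk before Harlow.
Among Ivanova, Takahashi, Horvat and Bianchi, on senior status before not on senior status: Ivanova, Takahashi and Horvat (on senior status) before Bianchi (not on senior status).
Ivanova, Takahashi and Horvat all have years on the bench 32 years, so the next rule applies.
Among Ivanova, Takahashi and Horvat, by date of commission (later first) (reversed rule for this group): Ivanova and Takahashi (16 Mar 2014) before Horvat (18 Sep 2011).
Among Ivanova and Takahashi, alphabetically by surname: Ivanova before Takahashi.
Order: Halvorsen, Farouk, Harlow, Whitfield, Ivanova, Takahashi, Horvat, Bianchi. So position 2.

2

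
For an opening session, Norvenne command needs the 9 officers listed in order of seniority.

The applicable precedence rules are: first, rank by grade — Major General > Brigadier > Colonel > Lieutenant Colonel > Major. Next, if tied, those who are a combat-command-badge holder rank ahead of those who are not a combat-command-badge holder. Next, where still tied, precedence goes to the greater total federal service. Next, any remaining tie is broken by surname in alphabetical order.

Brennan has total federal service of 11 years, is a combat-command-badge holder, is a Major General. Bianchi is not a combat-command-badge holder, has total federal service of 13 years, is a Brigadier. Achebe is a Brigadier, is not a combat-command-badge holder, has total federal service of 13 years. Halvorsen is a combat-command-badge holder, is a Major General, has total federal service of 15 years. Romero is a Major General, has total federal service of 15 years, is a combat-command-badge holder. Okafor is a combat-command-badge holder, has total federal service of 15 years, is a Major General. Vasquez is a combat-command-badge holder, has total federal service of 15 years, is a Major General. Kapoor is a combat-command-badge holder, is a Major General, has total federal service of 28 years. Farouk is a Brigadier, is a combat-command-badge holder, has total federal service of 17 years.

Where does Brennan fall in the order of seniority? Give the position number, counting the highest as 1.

By grade: Kapoor, Halvorsen, Okafor, Romero, Vasquez and Brennan (Major General); then Farouk, Achebe and Bianchi (Brigadier).
Kapoor, Halvorsen, Okafor, Romero, Vasquez and Brennan are each a combat-command-badge holder, so the next rule applies.
Among Kapoor, Halvorsen, Okafor, Romero, Vasquez and Brennan, by total federal service (higher first): Kapoor (28 years) before Halvorsen, Okafor, Romero and Vasquez (15 years) before Brennan (11 years).
Among Halvorsen, Okafor, Romero and Vasquez, alphabetically by surname: Halvorsen before Okafor before Romero before Vasquez.
Among Farouk, Achebe and Bianchi, a combat-command-badge holder before not a combat-command-badge holder: Farouk (a combat-command-badge holder) before Achebe and Bianchi (not a combat-command-badge holder).
Achebe and Bianchi both have total federal service 13 years, so the next rule applies.
Among Achebe and Bianchi, alphabetically by surname: Achebe before Bianchi.
Order: Kapoor, Halvorsen, Okafor, Romero, Vasquez, Brennan, Farouk, Achebe, Bianchi. So position 6.

6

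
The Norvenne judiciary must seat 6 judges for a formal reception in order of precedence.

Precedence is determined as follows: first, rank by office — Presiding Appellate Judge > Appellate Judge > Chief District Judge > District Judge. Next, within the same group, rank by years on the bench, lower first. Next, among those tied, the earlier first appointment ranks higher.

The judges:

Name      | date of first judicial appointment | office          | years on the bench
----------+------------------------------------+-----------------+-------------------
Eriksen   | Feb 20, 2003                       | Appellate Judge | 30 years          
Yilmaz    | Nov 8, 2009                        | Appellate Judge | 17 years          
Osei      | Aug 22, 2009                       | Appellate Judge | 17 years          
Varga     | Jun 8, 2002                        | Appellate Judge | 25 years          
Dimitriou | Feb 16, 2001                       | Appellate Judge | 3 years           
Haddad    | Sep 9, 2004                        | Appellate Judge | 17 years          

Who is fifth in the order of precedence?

Varga

By office: Dimitriou, Haddad, Osei, Yilmaz, Varga and Eriksen (Appellate Judge).
Among Dimitriou, Haddad, Osei, Yilmaz, Varga and Eriksen, by years on the bench (lower first): Dimitriou (3 years) before Haddad, Osei and Yilmaz (17 years) before Varga (25 years) before Eriksen (30 years).
Among Haddad, Osei and Yilmaz, by date of first judicial appointment (earlier first): Haddad (Sep 9, 2004) before Osei (Aug 22, 2009) before Yilmaz (Nov 8, 2009).
Order: Dimitriou, Haddad, Osei, Yilmaz, Varga, Eriksen.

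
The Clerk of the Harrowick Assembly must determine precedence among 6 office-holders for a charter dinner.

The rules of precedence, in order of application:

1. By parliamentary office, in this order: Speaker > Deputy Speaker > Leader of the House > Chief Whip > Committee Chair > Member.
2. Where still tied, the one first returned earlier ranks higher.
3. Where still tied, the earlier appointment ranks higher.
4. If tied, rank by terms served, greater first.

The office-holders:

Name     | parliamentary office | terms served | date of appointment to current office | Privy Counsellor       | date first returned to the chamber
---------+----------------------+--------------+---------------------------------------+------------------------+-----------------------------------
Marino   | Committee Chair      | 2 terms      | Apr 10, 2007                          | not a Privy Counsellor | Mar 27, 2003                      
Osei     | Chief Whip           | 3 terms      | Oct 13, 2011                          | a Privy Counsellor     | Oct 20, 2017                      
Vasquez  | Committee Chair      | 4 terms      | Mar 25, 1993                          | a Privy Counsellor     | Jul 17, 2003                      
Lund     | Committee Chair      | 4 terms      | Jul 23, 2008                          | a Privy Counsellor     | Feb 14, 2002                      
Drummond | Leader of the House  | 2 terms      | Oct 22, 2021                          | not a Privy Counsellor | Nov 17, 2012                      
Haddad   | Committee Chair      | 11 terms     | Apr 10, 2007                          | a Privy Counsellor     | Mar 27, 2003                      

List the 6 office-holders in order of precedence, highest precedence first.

Drummond, Osei, Lund, Haddad, Marino, Vasquez

By parliamentary office: Drummond (Leader of the House); then Osei (Chief Whip); then Lund, Haddad, Marino and Vasquez (Committee Chair).
Among Lund, Haddad, Marino and Vasquez, by date first returned to the chamber (earlier first): Lund (Feb 14, 2002) before Haddad and Marino (Mar 27, 2003) before Vasquez (Jul 17, 2003).
Haddad and Marino both have date of appointment to current office Apr 10, 2007, so the next rule applies.
Among Haddad and Marino, by terms served (higher first): Haddad (11 terms) before Marino (2 terms).
Full order: Drummond, Osei, Lund, Haddad, Marino, Vasquez.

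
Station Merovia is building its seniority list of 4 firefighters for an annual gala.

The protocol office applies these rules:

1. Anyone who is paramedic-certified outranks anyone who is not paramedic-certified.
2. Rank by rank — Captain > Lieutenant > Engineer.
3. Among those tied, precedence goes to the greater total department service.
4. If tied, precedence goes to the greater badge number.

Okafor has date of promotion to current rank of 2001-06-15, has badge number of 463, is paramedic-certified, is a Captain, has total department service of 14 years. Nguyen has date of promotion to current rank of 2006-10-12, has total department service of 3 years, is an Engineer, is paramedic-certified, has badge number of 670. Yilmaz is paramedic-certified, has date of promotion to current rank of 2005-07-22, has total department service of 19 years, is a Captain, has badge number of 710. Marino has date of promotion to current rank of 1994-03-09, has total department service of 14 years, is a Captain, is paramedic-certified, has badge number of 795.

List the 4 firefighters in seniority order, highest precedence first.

Yilmaz, Marino, Okafor, Nguyen

By the first rule: Yilmaz, Marino, Okafor and Nguyen (each paramedic-certified).
Among Yilmaz, Marino, Okafor and Nguyen, by rank: Yilmaz, Marino and Okafor (Captain) before Nguyen (Engineer).
Among Yilmaz, Marino and Okafor, by total department service (higher first): Yilmaz (19 years) before Marino and Okafor (14 years).
Among Marino and Okafor, by badge number (higher first): Marino (795) before Okafor (463).
Full order: Yilmaz, Marino, Okafor, Nguyen.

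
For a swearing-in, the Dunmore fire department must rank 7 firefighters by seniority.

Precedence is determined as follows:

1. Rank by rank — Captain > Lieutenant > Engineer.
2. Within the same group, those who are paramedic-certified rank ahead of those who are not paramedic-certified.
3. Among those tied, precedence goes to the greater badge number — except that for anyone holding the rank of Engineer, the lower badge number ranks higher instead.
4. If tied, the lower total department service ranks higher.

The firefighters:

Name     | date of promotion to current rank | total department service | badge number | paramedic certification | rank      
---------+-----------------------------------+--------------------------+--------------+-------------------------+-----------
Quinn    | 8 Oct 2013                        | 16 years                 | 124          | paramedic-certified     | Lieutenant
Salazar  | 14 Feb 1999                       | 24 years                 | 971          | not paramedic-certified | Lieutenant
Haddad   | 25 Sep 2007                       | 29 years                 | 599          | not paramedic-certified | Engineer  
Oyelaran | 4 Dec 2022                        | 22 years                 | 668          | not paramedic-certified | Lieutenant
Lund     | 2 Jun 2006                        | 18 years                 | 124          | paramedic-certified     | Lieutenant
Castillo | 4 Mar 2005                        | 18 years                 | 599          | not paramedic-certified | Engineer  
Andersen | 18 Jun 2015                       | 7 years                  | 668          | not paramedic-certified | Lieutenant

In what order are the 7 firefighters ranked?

By rank: Quinn, Lund, Salazar, Andersen and Oyelaran (Lieutenant); then Castillo and Haddad (Engineer).
Among Quinn, Lund, Salazar, Andersen and Oyelaran, paramedic-certified before not paramedic-certified: Quinn and Lund (paramedic-certified) before Salazar, Andersen and Oyelaran (not paramedic-certified).
Quinn and Lund both have badge number 124, so the next rule applies.
Among Quinn and Lund, by total department service (lower first): Quinn (16 years) before Lund (18 years).
Among Salazar, Andersen and Oyelaran, by badge number (higher first): Salazar (971) before Andersen and Oyelaran (668).
Among Andersen and Oyelaran, by total department service (lower first): Andersen (7 years) before Oyelaran (22 years).
Castillo and Haddad are each not paramedic-certified, so the next rule applies.
Castillo and Haddad both have badge number 599, so the next rule applies.
Among Castillo and Haddad, by total department service (lower first): Castillo (18 years) before Haddad (29 years).
Full order: Quinn, Lund, Salazar, Andersen, Oyelaran, Castillo, Haddad.

Quinn, Lund, Salazar, Andersen, Oyelaran, Castillo, Haddad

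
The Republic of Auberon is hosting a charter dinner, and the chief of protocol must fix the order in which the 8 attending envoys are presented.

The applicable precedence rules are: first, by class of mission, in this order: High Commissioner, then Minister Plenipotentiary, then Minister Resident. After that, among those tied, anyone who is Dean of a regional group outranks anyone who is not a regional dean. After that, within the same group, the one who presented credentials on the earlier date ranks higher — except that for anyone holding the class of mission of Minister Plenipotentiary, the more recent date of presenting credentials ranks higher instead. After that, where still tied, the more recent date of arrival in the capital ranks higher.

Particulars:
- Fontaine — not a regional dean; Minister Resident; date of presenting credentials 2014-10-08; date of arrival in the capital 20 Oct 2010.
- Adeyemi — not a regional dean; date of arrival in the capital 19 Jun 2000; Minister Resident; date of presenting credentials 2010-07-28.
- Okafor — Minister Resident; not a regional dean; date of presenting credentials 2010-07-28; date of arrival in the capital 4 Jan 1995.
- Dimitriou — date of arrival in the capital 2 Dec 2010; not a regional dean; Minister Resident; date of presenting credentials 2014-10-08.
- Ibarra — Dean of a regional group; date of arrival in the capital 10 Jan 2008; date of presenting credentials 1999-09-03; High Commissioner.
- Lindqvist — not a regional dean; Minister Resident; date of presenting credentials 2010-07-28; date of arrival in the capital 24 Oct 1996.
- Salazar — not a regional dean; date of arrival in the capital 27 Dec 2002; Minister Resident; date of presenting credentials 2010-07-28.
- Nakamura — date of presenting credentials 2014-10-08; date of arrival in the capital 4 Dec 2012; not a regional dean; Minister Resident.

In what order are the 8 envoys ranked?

Ibarra, Salazar, Adeyemi, Lindqvist, Okafor, Nakamura, Dimitriou, Fontaine

By class of mission: Ibarra (High Commissioner); then Salazar, Adeyemi, Lindqvist, Okafor, Nakamura, Dimitriou and Fontaine (Minister Resident).
Salazar, Adeyemi, Lindqvist, Okafor, Nakamura, Dimitriou and Fontaine are each not a regional dean, so the next rule applies.
Among Salazar, Adeyemi, Lindqvist, Okafor, Nakamura, Dimitriou and Fontaine, by date of presenting credentials (earlier first): Salazar, Adeyemi, Lindqvist and Okafor (2010-07-28) before Nakamura, Dimitriou and Fontaine (2014-10-08).
Among Salazar, Adeyemi, Lindqvist and Okafor, by date of arrival in the capital (later first): Salazar (27 Dec 2002) before Adeyemi (19 Jun 2000) before Lindqvist (24 Oct 1996) before Okafor (4 Jan 1995).
Among Nakamura, Dimitriou and Fontaine, by date of arrival in the capital (later first): Nakamura (4 Dec 2012) before Dimitriou (2 Dec 2010) before Fontaine (20 Oct 2010).
Full order: Ibarra, Salazar, Adeyemi, Lindqvist, Okafor, Nakamura, Dimitriou, Fontaine.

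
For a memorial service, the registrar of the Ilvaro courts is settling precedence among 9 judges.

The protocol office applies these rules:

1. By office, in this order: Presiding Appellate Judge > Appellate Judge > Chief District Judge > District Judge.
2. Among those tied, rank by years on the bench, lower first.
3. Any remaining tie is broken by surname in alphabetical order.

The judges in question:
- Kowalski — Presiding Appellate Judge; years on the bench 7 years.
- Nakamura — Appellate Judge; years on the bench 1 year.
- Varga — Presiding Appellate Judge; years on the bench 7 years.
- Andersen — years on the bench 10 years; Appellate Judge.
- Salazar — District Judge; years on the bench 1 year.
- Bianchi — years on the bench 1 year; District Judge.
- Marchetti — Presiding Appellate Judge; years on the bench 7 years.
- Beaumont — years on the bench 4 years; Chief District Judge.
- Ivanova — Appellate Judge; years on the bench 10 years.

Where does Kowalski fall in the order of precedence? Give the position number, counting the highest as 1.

By office: Kowalski, Marchetti and Varga (Presiding Appellate Judge); then Nakamura, Andersen and Ivanova (Appellate Judge); then Beaumont (Chief District Judge); then Bianchi and Salazar (District Judge).
Kowalski, Marchetti and Varga all have years on the bench 7 years, so the next rule applies.
Among Kowalski, Marchetti and Varga, alphabetically by surname: Kowalski before Marchetti before Varga.
Among Nakamura, Andersen and Ivanova, by years on the bench (lower first): Nakamura (1 year) before Andersen and Ivanova (10 years).
Among Andersen and Ivanova, alphabetically by surname: Andersen before Ivanova.
Bianchi and Salazar both have years on the bench 1 year, so the next rule applies.
Among Bianchi and Salazar, alphabetically by surname: Bianchi before Salazar.
Order: Kowalski, Marchetti, Varga, Nakamura, Andersen, Ivanova, Beaumont, Bianchi, Salazar. So position 1.

1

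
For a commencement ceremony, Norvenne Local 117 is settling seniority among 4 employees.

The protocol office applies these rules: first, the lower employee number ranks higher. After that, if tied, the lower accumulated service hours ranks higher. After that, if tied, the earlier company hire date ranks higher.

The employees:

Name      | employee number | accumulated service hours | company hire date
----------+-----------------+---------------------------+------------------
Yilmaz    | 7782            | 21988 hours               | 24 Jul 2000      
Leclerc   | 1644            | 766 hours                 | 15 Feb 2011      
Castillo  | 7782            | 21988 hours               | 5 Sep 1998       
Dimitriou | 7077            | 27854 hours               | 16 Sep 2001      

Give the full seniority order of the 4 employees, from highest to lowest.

By employee number (lower first): Leclerc (1644); then Dimitriou (7077); then Castillo and Yilmaz (both 7782).
Castillo and Yilmaz both have accumulated service hours 21988 hours, so the next rule applies.
Among Castillo and Yilmaz, by company hire date (earlier first): Castillo (5 Sep 1998) before Yilmaz (24 Jul 2000).
Full order: Leclerc, Dimitriou, Castillo, Yilmaz.

Leclerc, Dimitriou, Castillo, Yilmaz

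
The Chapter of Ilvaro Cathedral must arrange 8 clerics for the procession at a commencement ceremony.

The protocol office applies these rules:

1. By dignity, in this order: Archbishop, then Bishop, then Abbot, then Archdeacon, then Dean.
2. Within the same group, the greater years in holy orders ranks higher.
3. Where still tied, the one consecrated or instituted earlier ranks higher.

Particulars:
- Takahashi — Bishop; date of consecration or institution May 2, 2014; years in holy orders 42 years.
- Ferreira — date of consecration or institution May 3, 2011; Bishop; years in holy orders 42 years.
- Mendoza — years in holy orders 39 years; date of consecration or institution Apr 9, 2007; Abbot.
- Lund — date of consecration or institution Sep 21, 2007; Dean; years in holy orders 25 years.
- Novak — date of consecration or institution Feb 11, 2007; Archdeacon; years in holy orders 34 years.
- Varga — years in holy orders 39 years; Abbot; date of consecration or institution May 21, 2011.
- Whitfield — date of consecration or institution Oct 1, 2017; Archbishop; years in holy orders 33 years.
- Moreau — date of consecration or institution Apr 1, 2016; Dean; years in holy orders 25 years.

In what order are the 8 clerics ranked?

By dignity: Whitfield (Archbishop); then Ferreira and Takahashi (Bishop); then Mendoza and Varga (Abbot); then Novak (Archdeacon); then Lund and Moreau (Dean).
Ferreira and Takahashi both have years in holy orders 42 years, so the next rule applies.
Among Ferreira and Takahashi, by date of consecration or institution (earlier first): Ferreira (May 3, 2011) before Takahashi (May 2, 2014).
Mendoza and Varga both have years in holy orders 39 years, so the next rule applies.
Among Mendoza and Varga, by date of consecration or institution (earlier first): Mendoza (Apr 9, 2007) before Varga (May 21, 2011).
Lund and Moreau both have years in holy orders 25 years, so the next rule applies.
Among Lund and Moreau, by date of consecration or institution (earlier first): Lund (Sep 21, 2007) before Moreau (Apr 1, 2016).
Full order: Whitfield, Ferreira, Takahashi, Mendoza, Varga, Novak, Lund, Moreau.

Whitfield, Ferreira, Takahashi, Mendoza, Varga, Novak, Lund, Moreau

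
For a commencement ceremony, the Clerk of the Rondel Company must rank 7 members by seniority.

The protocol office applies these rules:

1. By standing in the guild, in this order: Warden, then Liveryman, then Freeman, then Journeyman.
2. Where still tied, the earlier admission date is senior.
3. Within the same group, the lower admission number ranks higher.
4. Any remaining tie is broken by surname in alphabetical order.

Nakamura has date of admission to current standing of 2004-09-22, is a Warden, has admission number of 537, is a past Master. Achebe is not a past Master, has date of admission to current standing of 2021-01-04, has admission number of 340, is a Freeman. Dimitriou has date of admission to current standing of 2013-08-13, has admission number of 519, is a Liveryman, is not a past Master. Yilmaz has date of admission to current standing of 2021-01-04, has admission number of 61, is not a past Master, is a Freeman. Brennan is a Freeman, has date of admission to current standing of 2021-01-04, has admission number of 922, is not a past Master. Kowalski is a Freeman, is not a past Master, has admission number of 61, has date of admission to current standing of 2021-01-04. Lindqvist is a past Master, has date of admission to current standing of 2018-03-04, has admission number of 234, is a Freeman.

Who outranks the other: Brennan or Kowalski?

Kowalski

By standing in the guild: Nakamura (Warden); then Dimitriou (Liveryman); then Lindqvist, Kowalski, Yilmaz, Achebe and Brennan (Freeman).
Among Lindqvist, Kowalski, Yilmaz, Achebe and Brennan, by date of admission to current standing (earlier first): Lindqvist (2018-03-04) before Kowalski, Yilmaz, Achebe and Brennan (2021-01-04).
Among Kowalski, Yilmaz, Achebe and Brennan, by admission number (lower first): Kowalski and Yilmaz (61) before Achebe (340) before Brennan (922).
Among Kowalski and Yilmaz, alphabetically by surname: Kowalski before Yilmaz.
So Kowalski takes precedence.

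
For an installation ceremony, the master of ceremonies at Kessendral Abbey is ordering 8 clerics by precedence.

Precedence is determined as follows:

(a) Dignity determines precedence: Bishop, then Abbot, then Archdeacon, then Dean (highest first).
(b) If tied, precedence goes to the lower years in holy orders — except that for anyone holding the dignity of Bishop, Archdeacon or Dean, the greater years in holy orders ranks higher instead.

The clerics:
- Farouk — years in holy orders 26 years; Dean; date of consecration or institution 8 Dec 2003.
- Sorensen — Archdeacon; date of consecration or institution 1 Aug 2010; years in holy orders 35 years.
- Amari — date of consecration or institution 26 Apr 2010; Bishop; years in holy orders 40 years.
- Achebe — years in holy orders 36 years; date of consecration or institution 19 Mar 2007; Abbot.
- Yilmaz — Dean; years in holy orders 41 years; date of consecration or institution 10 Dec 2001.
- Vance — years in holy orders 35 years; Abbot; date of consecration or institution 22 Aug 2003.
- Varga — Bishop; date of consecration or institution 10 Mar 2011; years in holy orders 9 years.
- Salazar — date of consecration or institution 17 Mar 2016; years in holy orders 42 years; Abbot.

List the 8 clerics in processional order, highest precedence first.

By dignity: Amari and Varga (Bishop); then Vance, Achebe and Salazar (Abbot); then Sorensen (Archdeacon); then Yilmaz and Farouk (Dean).
Among Amari and Varga, by years in holy orders (higher first) (reversed rule for this group): Amari (40 years) before Varga (9 years).
Among Vance, Achebe and Salazar, by years in holy orders (lower first): Vance (35 years) before Achebe (36 years) before Salazar (42 years).
Among Yilmaz and Farouk, by years in holy orders (higher first) (reversed rule for this group): Yilmaz (41 years) before Farouk (26 years).
Full order: Amari, Varga, Vance, Achebe, Salazar, Sorensen, Yilmaz, Farouk.

Amari, Varga, Vance, Achebe, Salazar, Sorensen, Yilmaz, Farouk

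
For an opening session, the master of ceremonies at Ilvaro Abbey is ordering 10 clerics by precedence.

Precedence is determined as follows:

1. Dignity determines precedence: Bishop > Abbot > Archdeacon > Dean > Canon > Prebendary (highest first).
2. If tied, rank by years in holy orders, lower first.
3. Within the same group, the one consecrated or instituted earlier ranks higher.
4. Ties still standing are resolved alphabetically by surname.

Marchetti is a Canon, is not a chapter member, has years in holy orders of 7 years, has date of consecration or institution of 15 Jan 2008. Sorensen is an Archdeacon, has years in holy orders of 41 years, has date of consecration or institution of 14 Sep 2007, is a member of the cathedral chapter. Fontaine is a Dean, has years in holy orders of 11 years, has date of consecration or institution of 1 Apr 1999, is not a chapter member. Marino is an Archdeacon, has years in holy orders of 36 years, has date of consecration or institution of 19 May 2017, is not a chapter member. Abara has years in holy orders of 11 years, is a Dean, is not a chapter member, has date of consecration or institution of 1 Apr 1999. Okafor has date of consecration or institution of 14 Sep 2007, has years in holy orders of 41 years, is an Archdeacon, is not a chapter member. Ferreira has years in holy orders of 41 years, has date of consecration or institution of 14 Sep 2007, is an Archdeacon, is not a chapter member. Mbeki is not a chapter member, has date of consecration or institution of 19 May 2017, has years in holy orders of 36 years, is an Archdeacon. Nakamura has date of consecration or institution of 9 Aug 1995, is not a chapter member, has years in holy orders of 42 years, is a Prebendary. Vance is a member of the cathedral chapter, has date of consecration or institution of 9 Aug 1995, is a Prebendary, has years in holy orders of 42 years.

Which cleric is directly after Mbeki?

By dignity: Marino, Mbeki, Ferreira, Okafor and Sorensen (Archdeacon); then Abara and Fontaine (Dean); then Marchetti (Canon); then Nakamura and Vance (Prebendary).
Among Marino, Mbeki, Ferreira, Okafor and Sorensen, by years in holy orders (lower first): Marino and Mbeki (36 years) before Ferreira, Okafor and Sorensen (41 years).
Marino and Mbeki both have date of consecration or institution 19 May 2017, so the next rule applies.
Among Marino and Mbeki, alphabetically by surname: Marino before Mbeki.
Ferreira, Okafor and Sorensen all have date of consecration or institution 14 Sep 2007, so the next rule applies.
Among Ferreira, Okafor and Sorensen, alphabetically by surname: Ferreira before Okafor before Sorensen.
Abara and Fontaine both have years in holy orders 11 years, so the next rule applies.
Abara and Fontaine both have date of consecration or institution 1 Apr 1999, so the next rule applies.
Among Abara and Fontaine, alphabetically by surname: Abara before Fontaine.
Nakamura and Vance both have years in holy orders 42 years, so the next rule applies.
Nakamura and Vance both have date of consecration or institution 9 Aug 1995, so the next rule applies.
Among Nakamura and Vance, alphabetically by surname: Nakamura before Vance.
Order: Marino, Mbeki, Ferreira, Okafor, Sorensen, Abara, Fontaine, Marchetti, Nakamura, Vance.

Ferreira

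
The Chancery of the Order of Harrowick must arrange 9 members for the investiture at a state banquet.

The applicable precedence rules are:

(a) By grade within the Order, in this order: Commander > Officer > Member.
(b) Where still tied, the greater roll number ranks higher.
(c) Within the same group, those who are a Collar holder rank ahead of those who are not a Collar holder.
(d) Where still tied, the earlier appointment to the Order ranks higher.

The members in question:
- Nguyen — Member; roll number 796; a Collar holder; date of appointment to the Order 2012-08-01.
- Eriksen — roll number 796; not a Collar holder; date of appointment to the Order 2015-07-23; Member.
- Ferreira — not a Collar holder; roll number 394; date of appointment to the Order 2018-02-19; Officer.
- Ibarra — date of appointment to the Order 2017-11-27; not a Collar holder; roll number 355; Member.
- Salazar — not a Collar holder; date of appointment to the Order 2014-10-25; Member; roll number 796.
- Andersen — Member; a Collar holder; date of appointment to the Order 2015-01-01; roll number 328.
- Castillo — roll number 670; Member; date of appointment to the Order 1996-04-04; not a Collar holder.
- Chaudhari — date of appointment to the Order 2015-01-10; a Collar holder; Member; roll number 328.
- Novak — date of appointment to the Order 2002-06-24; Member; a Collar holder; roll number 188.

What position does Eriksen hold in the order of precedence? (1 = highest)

By grade within the Order: Ferreira (Officer); then Nguyen, Salazar, Eriksen, Castillo, Ibarra, Andersen, Chaudhari and Novak (Member).
Among Nguyen, Salazar, Eriksen, Castillo, Ibarra, Andersen, Chaudhari and Novak, by roll number (higher first): Nguyen, Salazar and Eriksen (796) before Castillo (670) before Ibarra (355) before Andersen and Chaudhari (328) before Novak (188).
Among Nguyen, Salazar and Eriksen, a Collar holder before not a Collar holder: Nguyen (a Collar holder) before Salazar and Eriksen (not a Collar holder).
Among Salazar and Eriksen, by date of appointment to the Order (earlier first): Salazar (2014-10-25) before Eriksen (2015-07-23).
Andersen and Chaudhari are each a Collar holder, so the next rule applies.
Among Andersen and Chaudhari, by date of appointment to the Order (earlier first): Andersen (2015-01-01) before Chaudhari (2015-01-10).
Order: Ferreira, Nguyen, Salazar, Eriksen, Castillo, Ibarra, Andersen, Chaudhari, Novak. So position 4.

4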